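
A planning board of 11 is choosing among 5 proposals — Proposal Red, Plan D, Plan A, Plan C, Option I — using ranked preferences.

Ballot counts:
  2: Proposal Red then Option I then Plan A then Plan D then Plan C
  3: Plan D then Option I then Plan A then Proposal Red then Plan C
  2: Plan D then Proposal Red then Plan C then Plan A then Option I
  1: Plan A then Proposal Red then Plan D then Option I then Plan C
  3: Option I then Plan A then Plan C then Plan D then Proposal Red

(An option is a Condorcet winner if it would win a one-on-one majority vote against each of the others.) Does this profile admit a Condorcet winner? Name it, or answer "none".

none

Pairwise majorities:
Proposal Red vs Plan D: Plan D wins 8–3.
Proposal Red vs Plan A: Plan A, 7–4.
Proposal Red–Plan C: Proposal Red 8–3.
Proposal Red–Option I: Option I 6–5.
Plan D–Plan A: Plan A 6–5.
Plan D vs Plan C: Plan D wins 8–3.
Plan D vs Option I: Plan D, 6–5.
Plan A–Plan C: Plan A 9–2.
Plan A vs Option I: Option I wins 8–3.
Plan C vs Option I: Option I wins 9–2.
No option is unbeaten: Proposal Red loses to Plan D; Plan D loses to Plan A; Plan A loses to Option I; Plan C loses to Proposal Red; Option I loses to Plan D. In particular Plan D > Option I > Plan A > Plan D is a majority cycle — no Condorcet winner exists.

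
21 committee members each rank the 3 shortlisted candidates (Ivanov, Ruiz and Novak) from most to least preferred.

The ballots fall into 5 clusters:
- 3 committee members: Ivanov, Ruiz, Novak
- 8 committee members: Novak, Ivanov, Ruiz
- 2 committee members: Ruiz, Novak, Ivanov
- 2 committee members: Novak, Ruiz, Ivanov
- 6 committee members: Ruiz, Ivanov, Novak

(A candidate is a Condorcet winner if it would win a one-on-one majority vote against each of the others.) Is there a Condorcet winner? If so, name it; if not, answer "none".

Pairwise majorities:
Ivanov vs Ruiz: Ivanov is ranked higher on 3+8 = 11 ballots, Ruiz on 10. Ivanov wins 11–10.
Ivanov vs Novak: Ivanov preferred on 3+6 = 9 ballots; Novak wins 12–9.
Ruiz vs Novak: Ruiz preferred on 3+2+6 = 11 ballots; Ruiz wins 11–10.
No candidate is unbeaten: Ivanov loses to Novak; Ruiz loses to Ivanov; Novak loses to Ruiz. In particular Ivanov beats Ruiz beats Novak beats Ivanov is a majority cycle — no Condorcet winner exists.

none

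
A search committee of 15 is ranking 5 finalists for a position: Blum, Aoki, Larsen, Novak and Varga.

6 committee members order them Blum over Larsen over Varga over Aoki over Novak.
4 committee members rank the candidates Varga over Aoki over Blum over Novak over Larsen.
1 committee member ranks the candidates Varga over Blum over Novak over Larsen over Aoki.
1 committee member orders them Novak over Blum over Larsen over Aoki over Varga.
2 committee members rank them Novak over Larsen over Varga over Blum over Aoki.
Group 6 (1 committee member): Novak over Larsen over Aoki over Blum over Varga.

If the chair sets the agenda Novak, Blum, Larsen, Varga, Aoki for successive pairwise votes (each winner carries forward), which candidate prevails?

Blum

Round 1: Novak vs Blum — 4–11, Blum advances.
Round 2: Blum vs Larsen — 12–3, Blum advances.
Round 3: Blum vs Varga — 8–7, Blum advances.
Round 4: Blum vs Aoki — 10–5, Blum advances.
Blum survives the agenda.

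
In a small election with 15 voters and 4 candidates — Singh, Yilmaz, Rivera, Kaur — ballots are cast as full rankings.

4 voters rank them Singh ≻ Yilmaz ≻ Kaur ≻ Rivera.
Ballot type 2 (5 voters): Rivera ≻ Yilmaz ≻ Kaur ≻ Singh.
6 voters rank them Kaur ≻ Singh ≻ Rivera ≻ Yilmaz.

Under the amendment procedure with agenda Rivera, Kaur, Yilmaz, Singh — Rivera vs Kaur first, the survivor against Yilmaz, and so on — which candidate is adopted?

Round 1: Rivera vs Kaur — 5–10, Kaur advances.
Round 2: Kaur vs Yilmaz — 6–9, Yilmaz advances.
Round 3: Yilmaz vs Singh — 5–10, Singh advances.
Singh survives the agenda.

Singh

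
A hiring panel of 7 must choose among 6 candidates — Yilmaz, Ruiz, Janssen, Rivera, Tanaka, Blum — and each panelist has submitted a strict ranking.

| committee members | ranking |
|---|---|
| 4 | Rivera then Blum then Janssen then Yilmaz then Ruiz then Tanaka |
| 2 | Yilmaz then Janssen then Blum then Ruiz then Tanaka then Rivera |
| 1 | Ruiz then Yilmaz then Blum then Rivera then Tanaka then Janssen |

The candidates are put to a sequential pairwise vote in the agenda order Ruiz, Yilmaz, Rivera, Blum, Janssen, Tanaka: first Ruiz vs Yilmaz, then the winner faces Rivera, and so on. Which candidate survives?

Rivera

Round 1: Ruiz vs Yilmaz — 1–6, Yilmaz advances.
Round 2: Yilmaz vs Rivera — 3–4, Rivera advances.
Round 3: Rivera vs Blum — 4–3, Rivera advances.
Round 4: Rivera vs Janssen — 5–2, Rivera advances.
Round 5: Rivera vs Tanaka — 5–2, Rivera advances.
The agenda winner is Rivera.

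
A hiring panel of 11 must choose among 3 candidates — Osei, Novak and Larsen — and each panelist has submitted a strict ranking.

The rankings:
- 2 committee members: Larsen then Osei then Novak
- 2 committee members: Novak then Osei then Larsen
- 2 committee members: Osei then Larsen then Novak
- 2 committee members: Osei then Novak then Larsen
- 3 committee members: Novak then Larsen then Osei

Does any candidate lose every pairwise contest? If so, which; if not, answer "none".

Larsen

Head-to-head results (11 committee members):
Osei–Novak: Osei 6–5.
Osei vs Larsen: Osei, 6–5.
Novak vs Larsen: 7 to 4, Novak.
Only Larsen has no wins; Larsen is the Condorcet loser.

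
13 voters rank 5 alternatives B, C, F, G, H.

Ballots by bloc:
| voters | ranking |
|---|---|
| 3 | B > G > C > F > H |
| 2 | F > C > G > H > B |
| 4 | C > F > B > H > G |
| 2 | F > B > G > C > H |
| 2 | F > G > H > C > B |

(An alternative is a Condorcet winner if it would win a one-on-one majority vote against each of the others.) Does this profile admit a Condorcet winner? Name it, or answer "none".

none

Check each pair by majority over 13 ballots:
B–C: C 8–5.
B vs F: F, 10–3.
B vs G: B is ranked higher on 3+4+2 = 9 ballots, G on 4. B wins 9–4.
B vs H: 9 to 4, B.
C vs F: C, 7–6.
C vs G: C preferred on 2+4 = 6 ballots; G wins 7–6.
C vs H: C is ranked higher on 3+2+4+2 = 11 ballots, H on 2. C wins 11–2.
F–G: F 10–3.
F–H: F 13–0.
G vs H: 9 to 4, G.
No alternative is unbeaten: B loses to C; C loses to G; F loses to C; G loses to B; H loses to B. In particular B beats G beats C beats B is a majority cycle — no Condorcet winner exists.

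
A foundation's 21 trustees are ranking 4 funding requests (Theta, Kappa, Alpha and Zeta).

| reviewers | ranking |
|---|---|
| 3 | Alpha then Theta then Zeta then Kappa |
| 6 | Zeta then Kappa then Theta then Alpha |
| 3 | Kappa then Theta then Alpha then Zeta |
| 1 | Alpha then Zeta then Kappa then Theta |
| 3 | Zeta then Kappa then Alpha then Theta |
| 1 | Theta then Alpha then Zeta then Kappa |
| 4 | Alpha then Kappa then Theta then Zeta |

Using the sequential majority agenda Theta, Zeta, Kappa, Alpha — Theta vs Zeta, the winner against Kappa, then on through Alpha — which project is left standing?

Round 1: Theta vs Zeta — 11–10, Theta advances.
Round 2: Theta vs Kappa — 4–17, Kappa advances.
Round 3: Kappa vs Alpha — 12–9, Kappa advances.
The agenda winner is Kappa.

Kappa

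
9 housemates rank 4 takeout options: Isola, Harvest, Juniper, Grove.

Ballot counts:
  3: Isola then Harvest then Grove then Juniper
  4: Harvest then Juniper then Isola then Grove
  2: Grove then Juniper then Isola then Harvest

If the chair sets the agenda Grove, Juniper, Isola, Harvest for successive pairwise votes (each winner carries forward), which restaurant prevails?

Isola

Round 1: Grove vs Juniper — 5–4, Grove advances.
Round 2: Grove vs Isola — 2–7, Isola advances.
Round 3: Isola vs Harvest — 5–4, Isola advances.
Isola survives the agenda.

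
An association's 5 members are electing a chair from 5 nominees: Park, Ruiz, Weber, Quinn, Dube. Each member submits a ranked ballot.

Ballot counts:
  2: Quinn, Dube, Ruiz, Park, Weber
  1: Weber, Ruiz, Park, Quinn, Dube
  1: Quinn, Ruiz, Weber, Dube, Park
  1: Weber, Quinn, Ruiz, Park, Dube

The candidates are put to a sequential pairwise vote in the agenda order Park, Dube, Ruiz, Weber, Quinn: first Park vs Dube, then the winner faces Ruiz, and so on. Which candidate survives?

Quinn

Round 1: Park vs Dube — 2–3, Dube advances.
Round 2: Dube vs Ruiz — 2–3, Ruiz advances.
Round 3: Ruiz vs Weber — 3–2, Ruiz advances.
Round 4: Ruiz vs Quinn — 1–4, Quinn advances.
The agenda winner is Quinn.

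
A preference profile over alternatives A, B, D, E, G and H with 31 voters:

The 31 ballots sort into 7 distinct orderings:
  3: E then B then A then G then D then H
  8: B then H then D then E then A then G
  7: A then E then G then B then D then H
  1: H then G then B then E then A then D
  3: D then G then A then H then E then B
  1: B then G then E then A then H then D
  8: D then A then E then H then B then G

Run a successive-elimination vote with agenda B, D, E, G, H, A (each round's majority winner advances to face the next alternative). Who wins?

A

Round 1: B vs D — 20–11, B advances.
Round 2: B vs E — 10–21, E advances.
Round 3: E vs G — 26–5, E advances.
Round 4: E vs H — 19–12, E advances.
Round 5: E vs A — 13–18, A advances.
A survives the agenda.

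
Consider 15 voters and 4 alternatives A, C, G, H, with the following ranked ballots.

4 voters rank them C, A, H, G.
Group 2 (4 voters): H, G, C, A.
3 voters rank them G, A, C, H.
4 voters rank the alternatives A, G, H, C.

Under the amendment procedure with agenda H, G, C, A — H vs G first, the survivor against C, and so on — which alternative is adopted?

Round 1: H vs G — 8–7, H advances.
Round 2: H vs C — 8–7, H advances.
Round 3: H vs A — 4–11, A advances.
The agenda winner is A.

A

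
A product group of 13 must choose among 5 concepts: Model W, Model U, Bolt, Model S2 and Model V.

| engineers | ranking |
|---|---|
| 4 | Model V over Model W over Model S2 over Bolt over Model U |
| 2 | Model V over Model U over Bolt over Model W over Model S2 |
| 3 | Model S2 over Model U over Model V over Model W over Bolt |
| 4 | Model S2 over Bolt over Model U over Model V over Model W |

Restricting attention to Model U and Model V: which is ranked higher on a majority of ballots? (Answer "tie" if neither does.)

Ballots ranking Model U above Model V: 3 + 4 = 7.
Ballots ranking Model V above Model U: 13 − 7 = 6.
Model U wins the head-to-head 7–6.

Model U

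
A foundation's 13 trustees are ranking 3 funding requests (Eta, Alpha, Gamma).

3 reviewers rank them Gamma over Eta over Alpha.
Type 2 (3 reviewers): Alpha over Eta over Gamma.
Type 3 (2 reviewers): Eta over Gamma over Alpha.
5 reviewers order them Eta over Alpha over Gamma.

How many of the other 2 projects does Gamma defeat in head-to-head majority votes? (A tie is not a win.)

0

Gamma against each rival (13 reviewers):
Gamma–Eta: Eta 10–3.
Gamma–Alpha: Alpha 8–5.
Gamma beats no one; loses to Eta, Alpha — 0 pairwise wins.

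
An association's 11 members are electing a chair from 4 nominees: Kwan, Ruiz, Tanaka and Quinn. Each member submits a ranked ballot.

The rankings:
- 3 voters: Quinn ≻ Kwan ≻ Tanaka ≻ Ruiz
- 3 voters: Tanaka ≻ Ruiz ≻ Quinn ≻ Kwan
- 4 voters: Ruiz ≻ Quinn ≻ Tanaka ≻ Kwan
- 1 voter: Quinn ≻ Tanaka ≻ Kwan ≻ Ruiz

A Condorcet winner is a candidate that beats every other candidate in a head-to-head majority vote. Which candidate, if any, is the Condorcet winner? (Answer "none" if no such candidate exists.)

Head-to-head results (11 voters):
Kwan vs Ruiz: 3+1 = 4 for Kwan, 7 for Ruiz — Ruiz by 7–4.
Kwan vs Tanaka: Kwan preferred on 3 ballots; Tanaka wins 8–3.
Kwan vs Quinn: Kwan is ranked higher on 0 ballots, Quinn on 11. Quinn wins 11–0.
Ruiz vs Tanaka: Ruiz preferred on 4 ballots; Tanaka wins 7–4.
Ruiz vs Quinn: 3+4 = 7 for Ruiz, 4 for Quinn — Ruiz by 7–4.
Tanaka vs Quinn: Tanaka preferred on 3 ballots; Quinn wins 8–3.
Each candidate drops at least one matchup (Kwan loses to Ruiz; Ruiz loses to Tanaka; Tanaka loses to Quinn; Quinn loses to Ruiz); the cycle Ruiz > Quinn > Tanaka > Ruiz rules out a Condorcet winner.

none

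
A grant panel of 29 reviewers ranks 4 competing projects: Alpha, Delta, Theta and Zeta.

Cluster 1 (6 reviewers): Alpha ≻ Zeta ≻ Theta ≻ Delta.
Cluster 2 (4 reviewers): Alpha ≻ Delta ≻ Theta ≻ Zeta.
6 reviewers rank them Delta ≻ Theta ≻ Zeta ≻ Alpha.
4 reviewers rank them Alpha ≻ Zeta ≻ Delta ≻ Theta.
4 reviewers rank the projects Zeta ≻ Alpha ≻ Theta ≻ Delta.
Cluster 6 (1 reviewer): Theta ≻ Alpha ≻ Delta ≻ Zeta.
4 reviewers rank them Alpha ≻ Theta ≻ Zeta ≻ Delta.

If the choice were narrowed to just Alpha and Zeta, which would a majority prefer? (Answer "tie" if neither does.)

Ballots ranking Alpha above Zeta: 6 + 4 + 4 + 1 + 4 = 19.
Ballots ranking Zeta above Alpha: 29 − 19 = 10.
Alpha wins the head-to-head 19–10.

Alpha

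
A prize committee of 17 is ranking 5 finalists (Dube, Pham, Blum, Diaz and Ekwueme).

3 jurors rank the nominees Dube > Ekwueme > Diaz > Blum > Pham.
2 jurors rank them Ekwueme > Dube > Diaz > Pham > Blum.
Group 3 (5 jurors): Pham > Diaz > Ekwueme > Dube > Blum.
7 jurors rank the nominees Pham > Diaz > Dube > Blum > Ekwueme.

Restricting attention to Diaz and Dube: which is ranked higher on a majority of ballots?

Ballots ranking Diaz above Dube: 5 + 7 = 12.
Ballots ranking Dube above Diaz: 17 − 12 = 5.
Diaz wins the head-to-head 12–5.

Diaz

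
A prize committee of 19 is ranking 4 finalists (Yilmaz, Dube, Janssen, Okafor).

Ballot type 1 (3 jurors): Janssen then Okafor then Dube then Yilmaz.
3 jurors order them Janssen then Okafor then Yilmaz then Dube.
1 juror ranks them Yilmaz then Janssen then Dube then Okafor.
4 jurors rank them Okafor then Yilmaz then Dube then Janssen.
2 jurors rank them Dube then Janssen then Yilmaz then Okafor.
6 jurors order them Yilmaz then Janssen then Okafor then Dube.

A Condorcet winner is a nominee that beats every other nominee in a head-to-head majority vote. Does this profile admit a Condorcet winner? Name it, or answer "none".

Check each pair by majority over 19 ballots:
Yilmaz vs Dube: 14 to 5, Yilmaz.
Yilmaz vs Janssen: 11 to 8, Yilmaz.
Yilmaz vs Okafor: 9 to 10, Okafor.
Dube vs Janssen: Dube preferred on 4+2 = 6 ballots; Janssen wins 13–6.
Dube vs Okafor: 3 to 16, Okafor.
Janssen vs Okafor: Janssen is ranked higher on 3+3+1+2+6 = 15 ballots, Okafor on 4. Janssen wins 15–4.
Each nominee drops at least one matchup (Yilmaz loses to Okafor; Dube loses to Yilmaz; Janssen loses to Yilmaz; Okafor loses to Janssen); the cycle Yilmaz > Janssen > Okafor > Yilmaz rules out a Condorcet winner.

none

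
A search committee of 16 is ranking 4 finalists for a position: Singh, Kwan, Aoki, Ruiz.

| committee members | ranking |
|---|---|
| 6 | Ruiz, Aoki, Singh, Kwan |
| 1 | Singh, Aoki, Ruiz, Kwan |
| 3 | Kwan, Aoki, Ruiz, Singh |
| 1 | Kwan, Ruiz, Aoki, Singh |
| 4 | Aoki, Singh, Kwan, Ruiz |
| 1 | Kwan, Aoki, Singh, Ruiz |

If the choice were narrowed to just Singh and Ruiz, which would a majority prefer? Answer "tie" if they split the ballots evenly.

Ballots ranking Singh above Ruiz: 1 + 4 + 1 = 6.
Ballots ranking Ruiz above Singh: 16 − 6 = 10.
Ruiz wins the head-to-head 10–6.

Ruiz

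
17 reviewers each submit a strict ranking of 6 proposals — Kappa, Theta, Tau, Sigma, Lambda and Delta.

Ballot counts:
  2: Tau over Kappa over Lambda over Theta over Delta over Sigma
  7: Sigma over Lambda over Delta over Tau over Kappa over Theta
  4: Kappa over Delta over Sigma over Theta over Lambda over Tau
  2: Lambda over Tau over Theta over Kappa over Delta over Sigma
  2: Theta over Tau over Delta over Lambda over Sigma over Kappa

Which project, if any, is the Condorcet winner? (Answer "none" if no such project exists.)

none

Check each pair by majority over 17 ballots:
Kappa vs Theta: Kappa preferred on 2+7+4 = 13 ballots; Kappa wins 13–4.
Kappa vs Tau: 4 for Kappa, 13 for Tau — Tau by 13–4.
Kappa vs Sigma: Kappa preferred on 2+4+2 = 8 ballots; Sigma wins 9–8.
Kappa vs Lambda: 6 to 11, Lambda.
Kappa vs Delta: 2+4+2 = 8 for Kappa, 9 for Delta — Delta by 9–8.
Theta vs Tau: Theta preferred on 4+2 = 6 ballots; Tau wins 11–6.
Theta vs Sigma: Theta preferred on 2+2+2 = 6 ballots; Sigma wins 11–6.
Theta vs Lambda: Theta is ranked higher on 4+2 = 6 ballots, Lambda on 11. Lambda wins 11–6.
Theta vs Delta: 6 to 11, Delta.
Tau vs Sigma: Tau preferred on 2+2+2 = 6 ballots; Sigma wins 11–6.
Tau vs Lambda: Tau is ranked higher on 2+2 = 4 ballots, Lambda on 13. Lambda wins 13–4.
Tau vs Delta: Tau is ranked higher on 2+2+2 = 6 ballots, Delta on 11. Delta wins 11–6.
Sigma vs Lambda: Sigma preferred on 7+4 = 11 ballots; Sigma wins 11–6.
Sigma vs Delta: 7 for Sigma, 10 for Delta — Delta by 10–7.
Lambda vs Delta: 2+7+2 = 11 for Lambda, 6 for Delta — Lambda by 11–6.
Each project drops at least one matchup (Kappa loses to Tau; Theta loses to Kappa; Tau loses to Sigma; Sigma loses to Delta; Lambda loses to Sigma; Delta loses to Lambda); the cycle Sigma beats Lambda beats Delta beats Sigma rules out a Condorcet winner.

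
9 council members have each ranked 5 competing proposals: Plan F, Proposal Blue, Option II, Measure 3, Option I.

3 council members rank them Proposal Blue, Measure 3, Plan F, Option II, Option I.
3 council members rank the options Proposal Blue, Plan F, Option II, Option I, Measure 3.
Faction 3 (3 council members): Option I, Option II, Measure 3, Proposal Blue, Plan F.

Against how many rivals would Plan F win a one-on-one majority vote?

Plan F against each rival (9 council members):
Plan F vs Proposal Blue: Proposal Blue wins 9–0.
Plan F vs Option II: Plan F, 6–3.
Plan F vs Measure 3: Measure 3 wins 6–3.
Plan F–Option I: Plan F 6–3.
Plan F beats Option II, Option I; loses to Proposal Blue, Measure 3 — 2 pairwise wins.

2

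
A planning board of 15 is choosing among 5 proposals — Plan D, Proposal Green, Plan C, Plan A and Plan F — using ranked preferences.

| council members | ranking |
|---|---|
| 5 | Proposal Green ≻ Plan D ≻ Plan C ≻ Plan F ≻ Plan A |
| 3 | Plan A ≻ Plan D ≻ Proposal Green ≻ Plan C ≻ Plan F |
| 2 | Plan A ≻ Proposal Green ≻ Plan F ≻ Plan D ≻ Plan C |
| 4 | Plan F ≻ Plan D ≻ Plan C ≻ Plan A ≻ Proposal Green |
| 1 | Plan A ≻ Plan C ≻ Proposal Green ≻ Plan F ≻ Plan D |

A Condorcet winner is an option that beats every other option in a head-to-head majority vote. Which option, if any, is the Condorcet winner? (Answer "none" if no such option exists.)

Pairwise majorities:
Plan D vs Proposal Green: Plan D is ranked higher on 3+4 = 7 ballots, Proposal Green on 8. Proposal Green wins 8–7.
Plan D vs Plan C: 5+3+2+4 = 14 for Plan D, 1 for Plan C — Plan D by 14–1.
Plan D vs Plan A: Plan D preferred on 5+4 = 9 ballots; Plan D wins 9–6.
Plan D vs Plan F: 8 to 7, Plan D.
Proposal Green vs Plan C: Proposal Green preferred on 5+3+2 = 10 ballots; Proposal Green wins 10–5.
Proposal Green vs Plan A: Proposal Green preferred on 5 ballots; Plan A wins 10–5.
Proposal Green vs Plan F: Proposal Green is ranked higher on 5+3+2+1 = 11 ballots, Plan F on 4. Proposal Green wins 11–4.
Plan C vs Plan A: Plan C preferred on 5+4 = 9 ballots; Plan C wins 9–6.
Plan C vs Plan F: Plan C is ranked higher on 5+3+1 = 9 ballots, Plan F on 6. Plan C wins 9–6.
Plan A vs Plan F: Plan A is ranked higher on 3+2+1 = 6 ballots, Plan F on 9. Plan F wins 9–6.
No option is unbeaten: Plan D loses to Proposal Green; Proposal Green loses to Plan A; Plan C loses to Plan D; Plan A loses to Plan D; Plan F loses to Plan D. In particular Plan D > Plan A > Proposal Green > Plan D is a majority cycle — no Condorcet winner exists.

none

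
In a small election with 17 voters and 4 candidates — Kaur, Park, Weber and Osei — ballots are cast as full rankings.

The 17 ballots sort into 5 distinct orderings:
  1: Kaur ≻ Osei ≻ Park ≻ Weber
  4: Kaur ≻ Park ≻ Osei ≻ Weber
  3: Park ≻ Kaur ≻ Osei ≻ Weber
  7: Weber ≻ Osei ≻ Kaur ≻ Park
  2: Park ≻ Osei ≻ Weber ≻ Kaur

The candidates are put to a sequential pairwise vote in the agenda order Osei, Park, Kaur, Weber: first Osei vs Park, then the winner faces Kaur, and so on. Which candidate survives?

Round 1: Osei vs Park — 8–9, Park advances.
Round 2: Park vs Kaur — 5–12, Kaur advances.
Round 3: Kaur vs Weber — 8–9, Weber advances.
Weber survives the agenda.

Weber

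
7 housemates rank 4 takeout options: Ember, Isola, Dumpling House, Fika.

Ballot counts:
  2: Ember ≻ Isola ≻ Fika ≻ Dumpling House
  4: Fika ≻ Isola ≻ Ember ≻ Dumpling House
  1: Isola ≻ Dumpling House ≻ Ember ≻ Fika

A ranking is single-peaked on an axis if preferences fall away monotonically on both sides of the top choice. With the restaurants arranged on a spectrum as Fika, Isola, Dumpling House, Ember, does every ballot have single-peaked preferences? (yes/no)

no

Axis positions: Fika=1, Isola=2, Dumpling House=3, Ember=4.
Group 1: ranking walks positions 4-2-1-3; Isola is ranked above Dumpling House even though Dumpling House lies between Isola and the peak Ember on the axis — preferences dip and rise again. Not single-peaked.
Group 2: ranking walks positions 1-2-4-3; Ember is ranked above Dumpling House even though Dumpling House lies between Ember and the peak Fika on the axis — preferences dip and rise again. Not single-peaked.
Group 3 (peak Isola at position 2): ranking walks positions 2-3-4-1, expanding outward from the peak — single-peaked.
Group 1 violates single-peakedness, so the profile is not single-peaked on this axis.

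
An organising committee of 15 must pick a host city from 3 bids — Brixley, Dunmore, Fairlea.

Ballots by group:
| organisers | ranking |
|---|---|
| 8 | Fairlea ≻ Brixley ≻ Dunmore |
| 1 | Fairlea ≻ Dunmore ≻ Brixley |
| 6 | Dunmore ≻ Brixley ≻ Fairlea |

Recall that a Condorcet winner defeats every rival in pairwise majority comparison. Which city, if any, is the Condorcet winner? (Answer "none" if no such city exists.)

Fairlea

Check each pair by majority over 15 ballots:
Brixley vs Dunmore: Brixley, 8–7.
Brixley vs Fairlea: Fairlea wins 9–6.
Dunmore vs Fairlea: Fairlea, 9–6.
Fairlea beats each of Brixley, Dunmore — Fairlea is the Condorcet winner.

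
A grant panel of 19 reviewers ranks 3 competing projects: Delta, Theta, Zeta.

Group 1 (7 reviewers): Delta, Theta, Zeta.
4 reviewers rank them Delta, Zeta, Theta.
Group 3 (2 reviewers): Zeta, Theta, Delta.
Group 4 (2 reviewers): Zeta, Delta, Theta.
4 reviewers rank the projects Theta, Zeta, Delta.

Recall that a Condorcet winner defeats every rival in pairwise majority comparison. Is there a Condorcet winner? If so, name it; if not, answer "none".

Check each pair by majority over 19 ballots:
Delta vs Theta: 7+4+2 = 13 for Delta, 6 for Theta — Delta by 13–6.
Delta–Zeta: Delta 11–8.
Theta–Zeta: Theta 11–8.
Only Delta has no losses; Delta is the Condorcet winner.

Delta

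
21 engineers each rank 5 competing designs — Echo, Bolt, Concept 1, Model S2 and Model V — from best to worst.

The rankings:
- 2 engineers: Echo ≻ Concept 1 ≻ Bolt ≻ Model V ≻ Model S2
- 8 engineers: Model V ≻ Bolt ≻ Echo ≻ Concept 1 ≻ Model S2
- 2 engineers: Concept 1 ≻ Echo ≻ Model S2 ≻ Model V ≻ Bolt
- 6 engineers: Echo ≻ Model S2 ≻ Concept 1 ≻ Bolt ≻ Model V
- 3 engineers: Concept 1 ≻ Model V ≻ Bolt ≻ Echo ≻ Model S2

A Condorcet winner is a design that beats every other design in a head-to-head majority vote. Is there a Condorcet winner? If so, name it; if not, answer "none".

none

Head-to-head results (21 engineers):
Echo vs Bolt: Echo is ranked higher on 2+2+6 = 10 ballots, Bolt on 11. Bolt wins 11–10.
Echo vs Concept 1: Echo wins 16–5.
Echo vs Model S2: 2+8+2+6+3 = 21 for Echo, 0 for Model S2 — Echo by 21–0.
Echo vs Model V: Echo preferred on 2+2+6 = 10 ballots; Model V wins 11–10.
Bolt–Concept 1: Concept 1 13–8.
Bolt vs Model S2: Bolt wins 13–8.
Bolt vs Model V: Bolt is ranked higher on 2+6 = 8 ballots, Model V on 13. Model V wins 13–8.
Concept 1 vs Model S2: Concept 1, 15–6.
Concept 1 vs Model V: Concept 1 wins 13–8.
Model S2 vs Model V: 2+6 = 8 for Model S2, 13 for Model V — Model V by 13–8.
Each design drops at least one matchup (Echo loses to Bolt; Bolt loses to Concept 1; Concept 1 loses to Echo; Model S2 loses to Echo; Model V loses to Concept 1); the cycle Echo → Concept 1 → Bolt → Echo rules out a Condorcet winner.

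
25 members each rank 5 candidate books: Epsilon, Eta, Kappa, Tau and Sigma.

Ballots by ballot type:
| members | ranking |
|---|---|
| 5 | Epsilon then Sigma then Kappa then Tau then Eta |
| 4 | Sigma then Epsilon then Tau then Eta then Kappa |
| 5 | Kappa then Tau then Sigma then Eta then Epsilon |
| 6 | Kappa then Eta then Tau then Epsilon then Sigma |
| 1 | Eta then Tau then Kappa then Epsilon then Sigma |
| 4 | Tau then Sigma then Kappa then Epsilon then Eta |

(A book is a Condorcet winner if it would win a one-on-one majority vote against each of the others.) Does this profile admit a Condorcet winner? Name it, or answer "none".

none

Pairwise majorities:
Epsilon vs Eta: Epsilon wins 13–12.
Epsilon vs Kappa: Kappa, 16–9.
Epsilon–Tau: Tau 16–9.
Epsilon vs Sigma: Sigma wins 13–12.
Eta vs Kappa: Kappa wins 20–5.
Eta vs Tau: Tau, 18–7.
Eta vs Sigma: Sigma wins 18–7.
Kappa vs Tau: Kappa, 16–9.
Kappa–Sigma: Sigma 13–12.
Tau vs Sigma: Tau, 16–9.
Every book loses at least once (Epsilon loses to Kappa; Eta loses to Epsilon; Kappa loses to Sigma; Tau loses to Kappa; Sigma loses to Tau). The majority relation contains the cycle Kappa > Tau > Sigma > Kappa, so there is no Condorcet winner.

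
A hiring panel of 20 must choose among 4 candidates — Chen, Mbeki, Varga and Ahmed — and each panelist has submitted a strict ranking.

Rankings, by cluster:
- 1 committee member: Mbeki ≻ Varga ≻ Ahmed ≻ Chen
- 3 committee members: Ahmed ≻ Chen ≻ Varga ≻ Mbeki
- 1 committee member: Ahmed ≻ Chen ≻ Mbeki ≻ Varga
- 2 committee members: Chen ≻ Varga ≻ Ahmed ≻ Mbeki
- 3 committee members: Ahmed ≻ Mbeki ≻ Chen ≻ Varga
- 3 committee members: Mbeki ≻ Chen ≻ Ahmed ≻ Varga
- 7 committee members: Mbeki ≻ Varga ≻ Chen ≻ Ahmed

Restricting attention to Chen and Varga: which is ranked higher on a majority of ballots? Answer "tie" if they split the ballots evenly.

Chen

Ballots ranking Chen above Varga: 3 + 1 + 2 + 3 + 3 = 12.
Ballots ranking Varga above Chen: 20 − 12 = 8.
Chen wins the head-to-head 12–8.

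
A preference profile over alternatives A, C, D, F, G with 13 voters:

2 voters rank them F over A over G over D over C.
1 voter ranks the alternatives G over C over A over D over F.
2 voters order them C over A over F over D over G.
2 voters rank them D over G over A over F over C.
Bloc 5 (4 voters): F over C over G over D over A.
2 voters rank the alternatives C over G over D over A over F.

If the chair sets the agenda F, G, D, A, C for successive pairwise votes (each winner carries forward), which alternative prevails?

Round 1: F vs G — 8–5, F advances.
Round 2: F vs D — 8–5, F advances.
Round 3: F vs A — 6–7, A advances.
Round 4: A vs C — 4–9, C advances.
C survives the agenda.

C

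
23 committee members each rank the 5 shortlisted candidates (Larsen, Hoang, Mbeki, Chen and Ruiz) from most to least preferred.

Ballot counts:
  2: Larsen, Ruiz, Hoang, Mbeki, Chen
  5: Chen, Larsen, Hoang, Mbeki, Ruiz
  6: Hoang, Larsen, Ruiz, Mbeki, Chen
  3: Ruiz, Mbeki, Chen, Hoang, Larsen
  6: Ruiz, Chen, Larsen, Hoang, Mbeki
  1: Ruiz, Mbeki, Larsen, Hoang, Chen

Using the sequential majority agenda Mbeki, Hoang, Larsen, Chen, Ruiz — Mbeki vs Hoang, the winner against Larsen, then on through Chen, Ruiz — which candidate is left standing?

Round 1: Mbeki vs Hoang — 4–19, Hoang advances.
Round 2: Hoang vs Larsen — 9–14, Larsen advances.
Round 3: Larsen vs Chen — 9–14, Chen advances.
Round 4: Chen vs Ruiz — 5–18, Ruiz advances.
The agenda winner is Ruiz.

Ruiz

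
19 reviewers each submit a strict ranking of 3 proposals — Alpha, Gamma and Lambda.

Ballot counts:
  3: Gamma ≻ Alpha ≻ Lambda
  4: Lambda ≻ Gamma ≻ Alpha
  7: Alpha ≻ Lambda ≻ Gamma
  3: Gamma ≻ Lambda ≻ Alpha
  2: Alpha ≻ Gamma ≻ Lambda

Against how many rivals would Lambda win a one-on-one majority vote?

Lambda against each rival (19 reviewers):
Lambda vs Alpha: 4+3 = 7 for Lambda, 12 for Alpha — Alpha by 12–7.
Lambda vs Gamma: Lambda, 11–8.
Lambda beats Gamma; loses to Alpha — 1 pairwise win.

1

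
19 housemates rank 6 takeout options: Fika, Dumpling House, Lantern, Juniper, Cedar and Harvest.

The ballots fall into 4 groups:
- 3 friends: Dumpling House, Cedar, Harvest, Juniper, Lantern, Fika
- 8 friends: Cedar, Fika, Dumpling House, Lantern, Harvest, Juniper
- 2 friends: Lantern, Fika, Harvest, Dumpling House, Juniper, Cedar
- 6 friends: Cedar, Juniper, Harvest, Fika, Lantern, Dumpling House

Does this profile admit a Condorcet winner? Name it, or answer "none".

Cedar

Head-to-head results (19 friends):
Fika–Dumpling House: Fika 16–3.
Fika vs Lantern: Fika, 14–5.
Fika vs Juniper: Fika, 10–9.
Fika vs Cedar: Cedar, 17–2.
Fika–Harvest: Fika 10–9.
Dumpling House vs Lantern: Dumpling House wins 11–8.
Dumpling House vs Juniper: Dumpling House, 13–6.
Dumpling House–Cedar: Cedar 14–5.
Dumpling House vs Harvest: Dumpling House, 11–8.
Lantern vs Juniper: Lantern wins 10–9.
Lantern–Cedar: Cedar 17–2.
Lantern vs Harvest: Lantern wins 10–9.
Juniper–Cedar: Cedar 17–2.
Juniper vs Harvest: Harvest wins 13–6.
Cedar vs Harvest: Cedar wins 17–2.
Cedar beats each of Fika, Dumpling House, Lantern, Juniper, Harvest — Cedar is the Condorcet winner.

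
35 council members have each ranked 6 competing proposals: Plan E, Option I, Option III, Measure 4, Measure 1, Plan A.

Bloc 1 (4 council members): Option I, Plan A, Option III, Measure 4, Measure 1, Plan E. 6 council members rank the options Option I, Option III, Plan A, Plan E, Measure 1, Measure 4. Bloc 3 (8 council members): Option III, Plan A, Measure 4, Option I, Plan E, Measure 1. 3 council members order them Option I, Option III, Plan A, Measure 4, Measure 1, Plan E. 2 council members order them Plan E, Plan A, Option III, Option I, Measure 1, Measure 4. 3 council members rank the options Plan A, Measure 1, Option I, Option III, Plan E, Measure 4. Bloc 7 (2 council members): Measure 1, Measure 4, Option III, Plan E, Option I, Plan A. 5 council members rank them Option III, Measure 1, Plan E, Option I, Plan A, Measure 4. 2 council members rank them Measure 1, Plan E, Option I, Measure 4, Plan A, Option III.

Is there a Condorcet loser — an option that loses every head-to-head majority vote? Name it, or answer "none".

Pairwise majorities:
Plan E vs Option I: Option I wins 24–11.
Plan E vs Option III: Option III wins 31–4.
Plan E vs Measure 4: Plan E preferred on 6+2+3+5+2 = 18 ballots; Plan E wins 18–17.
Plan E vs Measure 1: Measure 1, 19–16.
Plan E vs Plan A: Plan E preferred on 2+2+5+2 = 11 ballots; Plan A wins 24–11.
Option I vs Option III: Option I, 18–17.
Option I vs Measure 4: Option I wins 25–10.
Option I vs Measure 1: Option I is ranked higher on 4+6+8+3+2 = 23 ballots, Measure 1 on 12. Option I wins 23–12.
Option I vs Plan A: Option I, 22–13.
Option III–Measure 4: Option III 31–4.
Option III vs Measure 1: Option III, 28–7.
Option III vs Plan A: Option III is ranked higher on 6+8+3+2+5 = 24 ballots, Plan A on 11. Option III wins 24–11.
Measure 4 vs Measure 1: Measure 1, 20–15.
Measure 4 vs Plan A: Plan A wins 31–4.
Measure 1 vs Plan A: Plan A wins 26–9.
Measure 4 is beaten in every head-to-head and is the Condorcet loser.

Measure 4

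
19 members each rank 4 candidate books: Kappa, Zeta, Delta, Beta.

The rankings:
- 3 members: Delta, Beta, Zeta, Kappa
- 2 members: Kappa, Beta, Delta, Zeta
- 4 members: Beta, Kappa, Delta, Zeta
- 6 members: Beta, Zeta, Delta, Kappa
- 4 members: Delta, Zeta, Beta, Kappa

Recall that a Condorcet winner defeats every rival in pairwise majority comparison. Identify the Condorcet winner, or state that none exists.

Beta

Check each pair by majority over 19 ballots:
Kappa vs Zeta: 2+4 = 6 for Kappa, 13 for Zeta — Zeta by 13–6.
Kappa vs Delta: 6 to 13, Delta.
Kappa vs Beta: 2 for Kappa, 17 for Beta — Beta by 17–2.
Zeta vs Delta: 6 to 13, Delta.
Zeta vs Beta: Zeta is ranked higher on 4 ballots, Beta on 15. Beta wins 15–4.
Delta vs Beta: Delta is ranked higher on 3+4 = 7 ballots, Beta on 12. Beta wins 12–7.
Only Beta has no losses; Beta is the Condorcet winner.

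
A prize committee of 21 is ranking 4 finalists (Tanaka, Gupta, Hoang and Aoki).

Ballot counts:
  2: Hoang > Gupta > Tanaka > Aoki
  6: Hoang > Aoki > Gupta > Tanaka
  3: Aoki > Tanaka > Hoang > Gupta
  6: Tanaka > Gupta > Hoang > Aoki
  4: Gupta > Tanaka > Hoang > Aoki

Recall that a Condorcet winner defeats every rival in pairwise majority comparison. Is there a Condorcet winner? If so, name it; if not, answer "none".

none

Head-to-head results (21 jurors):
Tanaka vs Gupta: Gupta, 12–9.
Tanaka–Hoang: Tanaka 13–8.
Tanaka–Aoki: Tanaka 12–9.
Gupta vs Hoang: Hoang, 11–10.
Gupta vs Aoki: Gupta wins 12–9.
Hoang vs Aoki: Hoang wins 18–3.
Each nominee drops at least one matchup (Tanaka loses to Gupta; Gupta loses to Hoang; Hoang loses to Tanaka; Aoki loses to Tanaka); the cycle Tanaka → Hoang → Gupta → Tanaka rules out a Condorcet winner.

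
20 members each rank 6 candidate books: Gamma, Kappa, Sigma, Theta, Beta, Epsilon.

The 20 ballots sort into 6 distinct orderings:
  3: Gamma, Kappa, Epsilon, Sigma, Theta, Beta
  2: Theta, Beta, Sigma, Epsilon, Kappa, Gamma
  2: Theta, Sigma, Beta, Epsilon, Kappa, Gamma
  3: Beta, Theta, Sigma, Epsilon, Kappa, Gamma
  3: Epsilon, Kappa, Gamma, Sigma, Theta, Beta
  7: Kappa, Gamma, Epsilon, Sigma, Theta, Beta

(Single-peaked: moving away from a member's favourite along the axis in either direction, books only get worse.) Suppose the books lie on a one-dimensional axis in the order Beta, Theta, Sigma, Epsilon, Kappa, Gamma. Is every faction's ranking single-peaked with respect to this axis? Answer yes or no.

Axis positions: Beta=1, Theta=2, Sigma=3, Epsilon=4, Kappa=5, Gamma=6.
Faction 1 (peak Gamma at position 6): ranking walks positions 6-5-4-3-2-1, expanding outward from the peak — single-peaked.
Faction 2 (peak Theta at position 2): ranking walks positions 2-1-3-4-5-6, expanding outward from the peak — single-peaked.
Faction 3 (peak Theta at position 2): ranking walks positions 2-3-1-4-5-6, expanding outward from the peak — single-peaked.
Faction 4 (peak Beta at position 1): ranking walks positions 1-2-3-4-5-6, expanding outward from the peak — single-peaked.
Faction 5 (peak Epsilon at position 4): ranking walks positions 4-5-6-3-2-1, expanding outward from the peak — single-peaked.
Faction 6 (peak Kappa at position 5): ranking walks positions 5-6-4-3-2-1, expanding outward from the peak — single-peaked.
Every ranking is single-peaked on this axis.

yes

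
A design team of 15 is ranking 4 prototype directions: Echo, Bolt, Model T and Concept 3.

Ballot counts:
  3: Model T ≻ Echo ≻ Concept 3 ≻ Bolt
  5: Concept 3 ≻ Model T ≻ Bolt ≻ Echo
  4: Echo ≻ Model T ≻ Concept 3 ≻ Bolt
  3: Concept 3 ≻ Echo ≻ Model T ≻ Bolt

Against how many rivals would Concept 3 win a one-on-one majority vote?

3

Concept 3 against each rival (15 engineers):
Concept 3 vs Echo: Concept 3 is ranked higher on 5+3 = 8 ballots, Echo on 7. Concept 3 wins 8–7.
Concept 3 vs Bolt: Concept 3 wins 15–0.
Concept 3 vs Model T: 5+3 = 8 for Concept 3, 7 for Model T — Concept 3 by 8–7.
Concept 3 beats Echo, Bolt, Model T — 3 pairwise wins.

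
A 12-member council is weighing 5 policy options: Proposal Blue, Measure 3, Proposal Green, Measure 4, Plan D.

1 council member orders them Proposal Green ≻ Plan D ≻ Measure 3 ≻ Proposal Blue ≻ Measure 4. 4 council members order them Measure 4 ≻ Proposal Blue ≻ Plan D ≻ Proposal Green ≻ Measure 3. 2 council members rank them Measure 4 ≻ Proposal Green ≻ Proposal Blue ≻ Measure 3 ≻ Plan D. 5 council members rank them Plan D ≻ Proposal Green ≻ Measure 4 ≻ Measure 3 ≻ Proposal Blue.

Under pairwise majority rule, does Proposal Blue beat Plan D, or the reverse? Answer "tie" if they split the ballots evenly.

Ballots ranking Proposal Blue above Plan D: 4 + 2 = 6.
Ballots ranking Plan D above Proposal Blue: 12 − 6 = 6.
6–6: the pair ties.

tie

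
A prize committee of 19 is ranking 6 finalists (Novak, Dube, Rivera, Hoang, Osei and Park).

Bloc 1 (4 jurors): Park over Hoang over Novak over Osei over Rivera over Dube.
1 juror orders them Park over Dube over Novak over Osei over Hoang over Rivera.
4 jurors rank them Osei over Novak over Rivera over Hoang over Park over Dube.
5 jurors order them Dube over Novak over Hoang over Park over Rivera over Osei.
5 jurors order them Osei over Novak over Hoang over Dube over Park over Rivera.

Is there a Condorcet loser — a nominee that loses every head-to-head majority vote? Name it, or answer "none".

Pairwise majorities:
Novak vs Dube: 13 to 6, Novak.
Novak vs Rivera: Novak wins 19–0.
Novak vs Hoang: Novak is ranked higher on 1+4+5+5 = 15 ballots, Hoang on 4. Novak wins 15–4.
Novak vs Osei: Novak wins 10–9.
Novak vs Park: Novak wins 14–5.
Dube–Rivera: Dube 11–8.
Dube vs Hoang: 1+5 = 6 for Dube, 13 for Hoang — Hoang by 13–6.
Dube vs Osei: Osei, 13–6.
Dube vs Park: Dube, 10–9.
Rivera vs Hoang: 4 for Rivera, 15 for Hoang — Hoang by 15–4.
Rivera vs Osei: Rivera preferred on 5 ballots; Osei wins 14–5.
Rivera vs Park: Rivera preferred on 4 ballots; Park wins 15–4.
Hoang vs Osei: Osei, 10–9.
Hoang vs Park: Hoang preferred on 4+5+5 = 14 ballots; Hoang wins 14–5.
Osei–Park: Park 10–9.
Rivera is beaten in every head-to-head and is the Condorcet loser.

Rivera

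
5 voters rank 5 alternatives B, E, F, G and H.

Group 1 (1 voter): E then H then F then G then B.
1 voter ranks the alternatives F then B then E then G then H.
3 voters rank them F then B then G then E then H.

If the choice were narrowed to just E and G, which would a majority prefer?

Ballots ranking E above G: 1 + 1 = 2.
Ballots ranking G above E: 5 − 2 = 3.
G wins the head-to-head 3–2.

G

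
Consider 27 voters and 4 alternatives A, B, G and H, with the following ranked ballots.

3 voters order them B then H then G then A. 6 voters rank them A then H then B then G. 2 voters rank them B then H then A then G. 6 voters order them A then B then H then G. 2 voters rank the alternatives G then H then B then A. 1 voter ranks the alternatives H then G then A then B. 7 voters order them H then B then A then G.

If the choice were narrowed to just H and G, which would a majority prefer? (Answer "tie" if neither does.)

Ballots ranking H above G: 3 + 6 + 2 + 6 + 1 + 7 = 25.
Ballots ranking G above H: 27 − 25 = 2.
H wins the head-to-head 25–2.

H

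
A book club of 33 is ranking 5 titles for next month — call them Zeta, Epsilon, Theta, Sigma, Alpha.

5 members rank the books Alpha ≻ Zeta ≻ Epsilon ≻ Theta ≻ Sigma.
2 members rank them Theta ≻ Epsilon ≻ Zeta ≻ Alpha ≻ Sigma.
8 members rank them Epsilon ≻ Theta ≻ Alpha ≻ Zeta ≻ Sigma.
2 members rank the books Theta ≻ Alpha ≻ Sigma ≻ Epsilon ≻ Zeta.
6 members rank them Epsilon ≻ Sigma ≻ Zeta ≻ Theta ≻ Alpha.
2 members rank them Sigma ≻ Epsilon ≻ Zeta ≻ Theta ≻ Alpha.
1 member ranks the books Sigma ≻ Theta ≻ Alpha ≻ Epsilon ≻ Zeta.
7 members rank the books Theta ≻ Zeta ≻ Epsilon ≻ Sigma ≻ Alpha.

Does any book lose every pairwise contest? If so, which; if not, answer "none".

Pairwise majorities:
Zeta vs Epsilon: Zeta preferred on 5+7 = 12 ballots; Epsilon wins 21–12.
Zeta vs Theta: 13 to 20, Theta.
Zeta–Sigma: Zeta 22–11.
Zeta vs Alpha: 17 to 16, Zeta.
Epsilon vs Theta: Epsilon wins 21–12.
Epsilon vs Sigma: Epsilon preferred on 5+2+8+6+7 = 28 ballots; Epsilon wins 28–5.
Epsilon vs Alpha: Epsilon wins 25–8.
Theta vs Sigma: Theta preferred on 5+2+8+2+7 = 24 ballots; Theta wins 24–9.
Theta vs Alpha: Theta wins 28–5.
Sigma vs Alpha: Alpha, 17–16.
Only Sigma has no wins; Sigma is the Condorcet loser.

Sigma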